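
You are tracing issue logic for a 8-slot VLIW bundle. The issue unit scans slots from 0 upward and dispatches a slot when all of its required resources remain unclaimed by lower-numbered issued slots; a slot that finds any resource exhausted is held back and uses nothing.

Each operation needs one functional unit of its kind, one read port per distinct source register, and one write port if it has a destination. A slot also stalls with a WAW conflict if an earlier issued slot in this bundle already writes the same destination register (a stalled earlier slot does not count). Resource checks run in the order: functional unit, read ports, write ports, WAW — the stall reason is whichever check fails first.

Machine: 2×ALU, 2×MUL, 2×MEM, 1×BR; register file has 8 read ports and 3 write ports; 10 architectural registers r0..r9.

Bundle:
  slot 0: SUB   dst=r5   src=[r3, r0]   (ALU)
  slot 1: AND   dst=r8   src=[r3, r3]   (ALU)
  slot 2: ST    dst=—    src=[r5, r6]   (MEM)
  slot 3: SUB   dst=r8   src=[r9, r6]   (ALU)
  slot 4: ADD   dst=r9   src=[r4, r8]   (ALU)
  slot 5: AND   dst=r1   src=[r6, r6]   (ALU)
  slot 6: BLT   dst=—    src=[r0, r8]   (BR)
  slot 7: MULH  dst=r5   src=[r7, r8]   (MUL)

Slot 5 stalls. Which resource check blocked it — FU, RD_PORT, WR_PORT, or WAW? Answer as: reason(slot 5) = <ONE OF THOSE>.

#0 ALU src=r3,r0 dispatched  <A:1 Mu:2 Ld:2 B:1 rd:6 wr:2>
#1 ALU src=r3,r3 dispatched  <A:0 Mu:2 Ld:2 B:1 rd:5 wr:1>
#2 MEM src=r5,r6 dispatched  <A:0 Mu:2 Ld:1 B:1 rd:3 wr:1>
#3 ALU src=r9,r6 held:FU  <A:0 Mu:2 Ld:1 B:1 rd:3 wr:1>
#4 ALU src=r4,r8 held:FU  <A:0 Mu:2 Ld:1 B:1 rd:3 wr:1>
#5 ALU src=r6,r6 held:FU  <A:0 Mu:2 Ld:1 B:1 rd:3 wr:1>
#6 BR src=r0,r8 dispatched  <A:0 Mu:2 Ld:1 B:0 rd:1 wr:1>
#7 MUL src=r7,r8 held:RD_PORT  <A:0 Mu:2 Ld:1 B:0 rd:1 wr:1>

reason(slot 5) = FU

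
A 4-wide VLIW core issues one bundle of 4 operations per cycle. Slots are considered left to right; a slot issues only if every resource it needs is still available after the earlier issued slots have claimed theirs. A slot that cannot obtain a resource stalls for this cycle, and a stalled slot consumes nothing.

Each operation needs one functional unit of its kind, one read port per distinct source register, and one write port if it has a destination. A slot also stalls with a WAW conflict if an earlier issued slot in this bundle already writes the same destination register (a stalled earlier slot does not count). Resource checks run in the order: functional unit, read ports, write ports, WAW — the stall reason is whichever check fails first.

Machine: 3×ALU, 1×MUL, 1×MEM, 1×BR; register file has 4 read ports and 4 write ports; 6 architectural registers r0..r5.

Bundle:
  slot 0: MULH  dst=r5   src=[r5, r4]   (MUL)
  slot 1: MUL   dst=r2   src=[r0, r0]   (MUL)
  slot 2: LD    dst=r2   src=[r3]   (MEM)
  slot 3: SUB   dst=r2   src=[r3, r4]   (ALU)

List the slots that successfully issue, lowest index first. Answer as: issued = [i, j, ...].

issued = [0, 2]

slot 0 (MUL): ISSUE — free A3,Mu0,Ld1,B1 rp2 wp3
slot 1 (MUL): stall FU — free A3,Mu0,Ld1,B1 rp2 wp3
slot 2 (MEM): ISSUE — free A3,Mu0,Ld0,B1 rp1 wp2
slot 3 (ALU): stall RD_PORT — free A3,Mu0,Ld0,B1 rp1 wp2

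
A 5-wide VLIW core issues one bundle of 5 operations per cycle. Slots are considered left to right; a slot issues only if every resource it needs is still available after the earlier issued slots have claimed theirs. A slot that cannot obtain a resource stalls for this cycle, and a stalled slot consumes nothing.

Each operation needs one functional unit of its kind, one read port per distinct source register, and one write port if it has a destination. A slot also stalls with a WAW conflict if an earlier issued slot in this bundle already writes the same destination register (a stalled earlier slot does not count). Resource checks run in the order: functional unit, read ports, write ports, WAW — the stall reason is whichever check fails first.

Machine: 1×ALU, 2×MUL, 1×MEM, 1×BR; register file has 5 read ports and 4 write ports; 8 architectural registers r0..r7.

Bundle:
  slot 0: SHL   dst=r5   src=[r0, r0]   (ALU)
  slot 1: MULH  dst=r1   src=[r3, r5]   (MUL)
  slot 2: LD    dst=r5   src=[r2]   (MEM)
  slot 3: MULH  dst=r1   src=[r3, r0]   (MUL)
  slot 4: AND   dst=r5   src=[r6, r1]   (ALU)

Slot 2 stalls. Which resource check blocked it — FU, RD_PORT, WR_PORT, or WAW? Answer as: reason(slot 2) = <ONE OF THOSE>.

slot 0 (ALU): ISSUE — free A0,Mu2,Ld1,B1 rp4 wp3
slot 1 (MUL): ISSUE — free A0,Mu1,Ld1,B1 rp2 wp2
slot 2 (MEM): stall WAW — free A0,Mu1,Ld1,B1 rp2 wp2
slot 3 (MUL): stall WAW — free A0,Mu1,Ld1,B1 rp2 wp2
slot 4 (ALU): stall FU — free A0,Mu1,Ld1,B1 rp2 wp2

reason(slot 2) = WAW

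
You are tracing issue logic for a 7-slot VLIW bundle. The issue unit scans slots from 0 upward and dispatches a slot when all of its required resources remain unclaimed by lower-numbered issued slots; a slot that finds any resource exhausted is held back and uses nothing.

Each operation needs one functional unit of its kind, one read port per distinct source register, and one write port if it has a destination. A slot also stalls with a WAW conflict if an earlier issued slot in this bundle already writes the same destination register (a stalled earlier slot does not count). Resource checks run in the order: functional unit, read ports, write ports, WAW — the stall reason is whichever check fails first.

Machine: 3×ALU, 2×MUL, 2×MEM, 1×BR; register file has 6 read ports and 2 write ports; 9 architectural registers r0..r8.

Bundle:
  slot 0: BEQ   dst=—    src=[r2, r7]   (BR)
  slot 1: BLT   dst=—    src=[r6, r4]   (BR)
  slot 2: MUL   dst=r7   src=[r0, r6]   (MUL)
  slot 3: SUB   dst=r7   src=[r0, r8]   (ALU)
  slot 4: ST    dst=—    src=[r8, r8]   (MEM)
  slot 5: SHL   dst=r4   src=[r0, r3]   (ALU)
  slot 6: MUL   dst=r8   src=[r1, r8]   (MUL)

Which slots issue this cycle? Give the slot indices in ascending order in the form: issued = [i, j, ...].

slot 0 (BR): ISSUE — free A3,Mu2,Ld2,B0 rp4 wp2
slot 1 (BR): stall FU — free A3,Mu2,Ld2,B0 rp4 wp2
slot 2 (MUL): ISSUE — free A3,Mu1,Ld2,B0 rp2 wp1
slot 3 (ALU): stall WAW — free A3,Mu1,Ld2,B0 rp2 wp1
slot 4 (MEM): ISSUE — free A3,Mu1,Ld1,B0 rp1 wp1
slot 5 (ALU): stall RD_PORT — free A3,Mu1,Ld1,B0 rp1 wp1
slot 6 (MUL): stall RD_PORT — free A3,Mu1,Ld1,B0 rp1 wp1

issued = [0, 2, 4]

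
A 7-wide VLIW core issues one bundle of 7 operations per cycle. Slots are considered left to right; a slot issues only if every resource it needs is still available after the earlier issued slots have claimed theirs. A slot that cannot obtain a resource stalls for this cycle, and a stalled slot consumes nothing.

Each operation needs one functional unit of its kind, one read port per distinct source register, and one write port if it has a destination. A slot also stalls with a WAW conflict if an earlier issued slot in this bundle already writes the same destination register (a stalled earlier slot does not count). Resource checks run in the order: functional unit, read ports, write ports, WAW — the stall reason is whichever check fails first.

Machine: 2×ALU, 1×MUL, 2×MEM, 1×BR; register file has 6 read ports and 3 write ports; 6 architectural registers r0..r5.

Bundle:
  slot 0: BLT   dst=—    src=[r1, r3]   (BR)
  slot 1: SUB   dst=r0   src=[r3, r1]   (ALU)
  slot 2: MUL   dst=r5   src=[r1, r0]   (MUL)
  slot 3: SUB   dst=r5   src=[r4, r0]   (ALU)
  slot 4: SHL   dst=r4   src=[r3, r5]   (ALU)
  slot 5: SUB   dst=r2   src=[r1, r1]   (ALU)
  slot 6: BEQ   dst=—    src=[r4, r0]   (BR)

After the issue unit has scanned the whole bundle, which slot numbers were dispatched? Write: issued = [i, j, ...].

slot 0 (BR): ISSUE — free A2,Mu1,Ld2,B0 rp4 wp3
slot 1 (ALU): ISSUE — free A1,Mu1,Ld2,B0 rp2 wp2
slot 2 (MUL): ISSUE — free A1,Mu0,Ld2,B0 rp0 wp1
slot 3 (ALU): stall RD_PORT — free A1,Mu0,Ld2,B0 rp0 wp1
slot 4 (ALU): stall RD_PORT — free A1,Mu0,Ld2,B0 rp0 wp1
slot 5 (ALU): stall RD_PORT — free A1,Mu0,Ld2,B0 rp0 wp1
slot 6 (BR): stall FU — free A1,Mu0,Ld2,B0 rp0 wp1

issued = [0, 1, 2]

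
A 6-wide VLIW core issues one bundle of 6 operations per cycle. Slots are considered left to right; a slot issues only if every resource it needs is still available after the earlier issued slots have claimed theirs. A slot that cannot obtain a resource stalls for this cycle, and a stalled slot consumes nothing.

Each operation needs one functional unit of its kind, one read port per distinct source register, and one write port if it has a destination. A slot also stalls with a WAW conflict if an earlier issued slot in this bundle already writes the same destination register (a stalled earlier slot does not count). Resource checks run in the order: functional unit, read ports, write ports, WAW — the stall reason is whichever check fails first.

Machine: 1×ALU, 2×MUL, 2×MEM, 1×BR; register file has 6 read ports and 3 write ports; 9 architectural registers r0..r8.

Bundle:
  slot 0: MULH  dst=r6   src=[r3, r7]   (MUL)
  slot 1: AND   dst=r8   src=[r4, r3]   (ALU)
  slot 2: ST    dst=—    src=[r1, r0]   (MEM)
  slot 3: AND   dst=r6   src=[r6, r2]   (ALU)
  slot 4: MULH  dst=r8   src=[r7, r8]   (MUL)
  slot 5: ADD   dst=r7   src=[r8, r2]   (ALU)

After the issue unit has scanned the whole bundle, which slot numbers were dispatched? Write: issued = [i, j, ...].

#0 MUL src=r3,r7 dispatched  <A:1 Mu:1 Ld:2 B:1 rd:4 wr:2>
#1 ALU src=r4,r3 dispatched  <A:0 Mu:1 Ld:2 B:1 rd:2 wr:1>
#2 MEM src=r1,r0 dispatched  <A:0 Mu:1 Ld:1 B:1 rd:0 wr:1>
#3 ALU src=r6,r2 held:FU  <A:0 Mu:1 Ld:1 B:1 rd:0 wr:1>
#4 MUL src=r7,r8 held:RD_PORT  <A:0 Mu:1 Ld:1 B:1 rd:0 wr:1>
#5 ALU src=r8,r2 held:FU  <A:0 Mu:1 Ld:1 B:1 rd:0 wr:1>

issued = [0, 1, 2]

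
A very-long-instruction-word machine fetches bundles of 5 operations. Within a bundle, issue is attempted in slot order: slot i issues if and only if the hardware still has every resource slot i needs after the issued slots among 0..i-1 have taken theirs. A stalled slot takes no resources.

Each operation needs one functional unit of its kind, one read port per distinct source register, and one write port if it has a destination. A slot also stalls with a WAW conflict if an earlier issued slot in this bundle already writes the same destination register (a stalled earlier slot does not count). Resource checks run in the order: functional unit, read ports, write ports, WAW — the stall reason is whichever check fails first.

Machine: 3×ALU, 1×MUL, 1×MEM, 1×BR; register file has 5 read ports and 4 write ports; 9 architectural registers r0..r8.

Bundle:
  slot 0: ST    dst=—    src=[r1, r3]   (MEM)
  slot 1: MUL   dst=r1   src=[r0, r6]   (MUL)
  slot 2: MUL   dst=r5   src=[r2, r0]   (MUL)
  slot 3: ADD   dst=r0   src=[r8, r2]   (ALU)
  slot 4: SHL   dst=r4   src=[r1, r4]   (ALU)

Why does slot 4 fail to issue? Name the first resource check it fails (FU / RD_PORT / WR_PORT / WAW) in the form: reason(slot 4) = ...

reason(slot 4) = RD_PORT

#0 MEM src=r1,r3 dispatched  <A:3 Mu:1 Ld:0 B:1 rd:3 wr:4>
#1 MUL src=r0,r6 dispatched  <A:3 Mu:0 Ld:0 B:1 rd:1 wr:3>
#2 MUL src=r2,r0 held:FU  <A:3 Mu:0 Ld:0 B:1 rd:1 wr:3>
#3 ALU src=r8,r2 held:RD_PORT  <A:3 Mu:0 Ld:0 B:1 rd:1 wr:3>
#4 ALU src=r1,r4 held:RD_PORT  <A:3 Mu:0 Ld:0 B:1 rd:1 wr:3>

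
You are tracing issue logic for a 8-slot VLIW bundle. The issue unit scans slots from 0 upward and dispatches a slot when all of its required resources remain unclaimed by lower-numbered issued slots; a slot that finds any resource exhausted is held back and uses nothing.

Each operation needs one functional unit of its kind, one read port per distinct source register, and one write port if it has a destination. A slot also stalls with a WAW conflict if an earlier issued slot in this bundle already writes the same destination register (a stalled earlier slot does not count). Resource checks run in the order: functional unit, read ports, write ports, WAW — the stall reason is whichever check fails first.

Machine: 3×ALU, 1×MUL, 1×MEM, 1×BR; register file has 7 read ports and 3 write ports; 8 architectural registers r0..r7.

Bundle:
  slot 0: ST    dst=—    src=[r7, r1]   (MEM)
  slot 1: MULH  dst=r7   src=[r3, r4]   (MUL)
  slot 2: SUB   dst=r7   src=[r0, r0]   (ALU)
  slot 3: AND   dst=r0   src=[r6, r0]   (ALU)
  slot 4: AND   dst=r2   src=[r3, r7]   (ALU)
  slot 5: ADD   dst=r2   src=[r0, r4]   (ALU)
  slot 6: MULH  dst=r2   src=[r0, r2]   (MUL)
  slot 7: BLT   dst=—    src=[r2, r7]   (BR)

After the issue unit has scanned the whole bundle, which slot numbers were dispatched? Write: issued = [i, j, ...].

issued = [0, 1, 3]

#0 MEM src=r7,r1 dispatched  <A:3 Mu:1 Ld:0 B:1 rd:5 wr:3>
#1 MUL src=r3,r4 dispatched  <A:3 Mu:0 Ld:0 B:1 rd:3 wr:2>
#2 ALU src=r0,r0 held:WAW  <A:3 Mu:0 Ld:0 B:1 rd:3 wr:2>
#3 ALU src=r6,r0 dispatched  <A:2 Mu:0 Ld:0 B:1 rd:1 wr:1>
#4 ALU src=r3,r7 held:RD_PORT  <A:2 Mu:0 Ld:0 B:1 rd:1 wr:1>
#5 ALU src=r0,r4 held:RD_PORT  <A:2 Mu:0 Ld:0 B:1 rd:1 wr:1>
#6 MUL src=r0,r2 held:FU  <A:2 Mu:0 Ld:0 B:1 rd:1 wr:1>
#7 BR src=r2,r7 held:RD_PORT  <A:2 Mu:0 Ld:0 B:1 rd:1 wr:1>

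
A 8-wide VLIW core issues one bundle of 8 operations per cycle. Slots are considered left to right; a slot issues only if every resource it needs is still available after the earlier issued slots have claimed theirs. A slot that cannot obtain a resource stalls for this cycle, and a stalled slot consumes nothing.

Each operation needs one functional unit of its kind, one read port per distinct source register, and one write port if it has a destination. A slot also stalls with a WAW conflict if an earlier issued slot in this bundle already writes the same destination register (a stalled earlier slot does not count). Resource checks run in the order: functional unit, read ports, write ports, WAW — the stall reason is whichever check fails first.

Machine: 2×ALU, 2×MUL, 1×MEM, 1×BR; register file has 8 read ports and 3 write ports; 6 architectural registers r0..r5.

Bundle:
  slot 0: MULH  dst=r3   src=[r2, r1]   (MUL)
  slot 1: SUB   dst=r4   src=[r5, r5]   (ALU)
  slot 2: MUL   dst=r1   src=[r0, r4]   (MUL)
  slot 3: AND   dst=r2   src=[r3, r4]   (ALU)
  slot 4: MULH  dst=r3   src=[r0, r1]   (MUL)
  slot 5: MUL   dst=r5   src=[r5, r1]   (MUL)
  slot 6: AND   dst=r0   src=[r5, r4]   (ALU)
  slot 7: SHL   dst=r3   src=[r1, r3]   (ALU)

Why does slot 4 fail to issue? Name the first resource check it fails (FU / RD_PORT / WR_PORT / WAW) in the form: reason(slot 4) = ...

slot 0 (MUL): ISSUE — free A2,Mu1,Ld1,B1 rp6 wp2
slot 1 (ALU): ISSUE — free A1,Mu1,Ld1,B1 rp5 wp1
slot 2 (MUL): ISSUE — free A1,Mu0,Ld1,B1 rp3 wp0
slot 3 (ALU): stall WR_PORT — free A1,Mu0,Ld1,B1 rp3 wp0
slot 4 (MUL): stall FU — free A1,Mu0,Ld1,B1 rp3 wp0
slot 5 (MUL): stall FU — free A1,Mu0,Ld1,B1 rp3 wp0
slot 6 (ALU): stall WR_PORT — free A1,Mu0,Ld1,B1 rp3 wp0
slot 7 (ALU): stall WR_PORT — free A1,Mu0,Ld1,B1 rp3 wp0

reason(slot 4) = FU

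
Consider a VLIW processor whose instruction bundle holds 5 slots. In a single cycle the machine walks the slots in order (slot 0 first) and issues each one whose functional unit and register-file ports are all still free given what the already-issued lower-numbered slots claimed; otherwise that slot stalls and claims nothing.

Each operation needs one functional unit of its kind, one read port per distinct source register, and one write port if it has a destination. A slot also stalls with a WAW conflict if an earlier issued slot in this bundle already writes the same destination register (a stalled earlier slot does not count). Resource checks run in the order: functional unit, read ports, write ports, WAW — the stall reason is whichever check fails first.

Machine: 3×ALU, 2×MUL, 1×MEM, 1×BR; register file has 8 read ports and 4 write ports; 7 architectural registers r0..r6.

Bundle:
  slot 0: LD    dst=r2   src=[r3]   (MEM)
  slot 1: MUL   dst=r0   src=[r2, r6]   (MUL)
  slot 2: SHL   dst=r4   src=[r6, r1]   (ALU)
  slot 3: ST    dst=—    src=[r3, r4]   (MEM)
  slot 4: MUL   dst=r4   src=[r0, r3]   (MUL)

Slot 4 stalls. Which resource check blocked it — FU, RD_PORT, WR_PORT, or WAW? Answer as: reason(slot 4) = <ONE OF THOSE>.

reason(slot 4) = WAW

  0. MEM→r2 ⇒ go  {3A/2Mu/0Ld/1B | 7r 3w}
  1. MUL→r0 ⇒ go  {3A/1Mu/0Ld/1B | 5r 2w}
  2. ALU→r4 ⇒ go  {2A/1Mu/0Ld/1B | 3r 1w}
  3. MEM ⇒ no(FU)  {2A/1Mu/0Ld/1B | 3r 1w}
  4. MUL→r4 ⇒ no(WAW)  {2A/1Mu/0Ld/1B | 3r 1w}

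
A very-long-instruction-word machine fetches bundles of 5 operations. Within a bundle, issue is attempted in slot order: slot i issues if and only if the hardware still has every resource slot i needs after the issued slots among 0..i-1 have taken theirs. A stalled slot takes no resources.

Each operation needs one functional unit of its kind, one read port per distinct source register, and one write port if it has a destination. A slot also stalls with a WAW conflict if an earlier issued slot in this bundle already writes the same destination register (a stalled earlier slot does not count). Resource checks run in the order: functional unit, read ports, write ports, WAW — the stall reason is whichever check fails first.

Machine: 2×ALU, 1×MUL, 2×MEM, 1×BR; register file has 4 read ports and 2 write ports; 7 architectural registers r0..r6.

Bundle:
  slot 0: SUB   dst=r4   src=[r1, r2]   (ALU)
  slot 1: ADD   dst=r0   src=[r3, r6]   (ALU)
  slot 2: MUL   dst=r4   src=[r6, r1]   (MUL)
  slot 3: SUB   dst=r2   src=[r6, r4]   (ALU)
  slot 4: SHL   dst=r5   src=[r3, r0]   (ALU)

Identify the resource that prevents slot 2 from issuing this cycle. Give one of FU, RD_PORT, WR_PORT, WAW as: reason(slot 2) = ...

reason(slot 2) = RD_PORT

#0 ALU src=r1,r2 dispatched  <A:1 Mu:1 Ld:2 B:1 rd:2 wr:1>
#1 ALU src=r3,r6 dispatched  <A:0 Mu:1 Ld:2 B:1 rd:0 wr:0>
#2 MUL src=r6,r1 held:RD_PORT  <A:0 Mu:1 Ld:2 B:1 rd:0 wr:0>
#3 ALU src=r6,r4 held:FU  <A:0 Mu:1 Ld:2 B:1 rd:0 wr:0>
#4 ALU src=r3,r0 held:FU  <A:0 Mu:1 Ld:2 B:1 rd:0 wr:0>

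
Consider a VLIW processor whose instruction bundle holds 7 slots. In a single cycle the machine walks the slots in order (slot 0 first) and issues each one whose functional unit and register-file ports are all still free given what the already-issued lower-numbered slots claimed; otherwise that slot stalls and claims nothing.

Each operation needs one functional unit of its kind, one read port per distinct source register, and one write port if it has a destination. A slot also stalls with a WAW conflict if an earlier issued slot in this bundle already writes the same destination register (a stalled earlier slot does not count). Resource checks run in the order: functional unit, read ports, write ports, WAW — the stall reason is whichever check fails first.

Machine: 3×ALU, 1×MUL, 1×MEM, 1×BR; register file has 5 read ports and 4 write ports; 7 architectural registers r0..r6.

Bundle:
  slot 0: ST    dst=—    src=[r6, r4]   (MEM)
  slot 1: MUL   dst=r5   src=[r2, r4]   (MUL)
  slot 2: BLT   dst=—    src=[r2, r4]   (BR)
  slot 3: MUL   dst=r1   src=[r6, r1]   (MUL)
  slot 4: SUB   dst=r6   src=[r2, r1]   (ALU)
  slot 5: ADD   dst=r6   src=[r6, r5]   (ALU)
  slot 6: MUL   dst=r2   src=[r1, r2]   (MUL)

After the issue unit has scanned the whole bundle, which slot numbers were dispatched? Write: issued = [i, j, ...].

(0) want 1×MEM +2rd +0wr — yes → AL3|MU1|ME0|BR1|rd3|wr4
(1) want 1×MUL +2rd +1wr — yes → AL3|MU0|ME0|BR1|rd1|wr3
(2) want 1×BR +2rd +0wr — RD_PORT → AL3|MU0|ME0|BR1|rd1|wr3
(3) want 1×MUL +2rd +1wr — FU → AL3|MU0|ME0|BR1|rd1|wr3
(4) want 1×ALU +2rd +1wr — RD_PORT → AL3|MU0|ME0|BR1|rd1|wr3
(5) want 1×ALU +2rd +1wr — RD_PORT → AL3|MU0|ME0|BR1|rd1|wr3
(6) want 1×MUL +2rd +1wr — FU → AL3|MU0|ME0|BR1|rd1|wr3

issued = [0, 1]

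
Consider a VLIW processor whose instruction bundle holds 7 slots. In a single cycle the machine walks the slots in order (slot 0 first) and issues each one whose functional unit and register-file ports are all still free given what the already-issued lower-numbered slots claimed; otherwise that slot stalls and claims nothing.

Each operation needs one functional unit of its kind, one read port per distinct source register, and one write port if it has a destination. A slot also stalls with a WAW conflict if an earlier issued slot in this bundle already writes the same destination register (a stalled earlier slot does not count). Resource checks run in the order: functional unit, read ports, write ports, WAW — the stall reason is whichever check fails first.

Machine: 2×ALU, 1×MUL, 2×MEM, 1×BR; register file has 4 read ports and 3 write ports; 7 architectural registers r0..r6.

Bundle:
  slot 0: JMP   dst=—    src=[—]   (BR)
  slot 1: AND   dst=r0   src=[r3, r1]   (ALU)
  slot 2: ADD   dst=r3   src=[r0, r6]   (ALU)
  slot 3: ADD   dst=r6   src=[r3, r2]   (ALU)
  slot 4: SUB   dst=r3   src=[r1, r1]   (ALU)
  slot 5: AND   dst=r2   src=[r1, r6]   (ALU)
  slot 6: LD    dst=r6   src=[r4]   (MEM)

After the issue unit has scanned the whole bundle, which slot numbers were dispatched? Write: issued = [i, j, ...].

issued = [0, 1, 2]

[0] BR needs rd=0 wr=0: ok; after: ALU=2 MUL=1 MEM=2 BR=0, R=4, W=3
[1] ALU needs rd=2 wr=1: ok; after: ALU=1 MUL=1 MEM=2 BR=0, R=2, W=2
[2] ALU needs rd=2 wr=1: ok; after: ALU=0 MUL=1 MEM=2 BR=0, R=0, W=1
[3] ALU needs rd=2 wr=1: FU; after: ALU=0 MUL=1 MEM=2 BR=0, R=0, W=1
[4] ALU needs rd=1 wr=1: FU; after: ALU=0 MUL=1 MEM=2 BR=0, R=0, W=1
[5] ALU needs rd=2 wr=1: FU; after: ALU=0 MUL=1 MEM=2 BR=0, R=0, W=1
[6] MEM needs rd=1 wr=1: RD_PORT; after: ALU=0 MUL=1 MEM=2 BR=0, R=0, W=1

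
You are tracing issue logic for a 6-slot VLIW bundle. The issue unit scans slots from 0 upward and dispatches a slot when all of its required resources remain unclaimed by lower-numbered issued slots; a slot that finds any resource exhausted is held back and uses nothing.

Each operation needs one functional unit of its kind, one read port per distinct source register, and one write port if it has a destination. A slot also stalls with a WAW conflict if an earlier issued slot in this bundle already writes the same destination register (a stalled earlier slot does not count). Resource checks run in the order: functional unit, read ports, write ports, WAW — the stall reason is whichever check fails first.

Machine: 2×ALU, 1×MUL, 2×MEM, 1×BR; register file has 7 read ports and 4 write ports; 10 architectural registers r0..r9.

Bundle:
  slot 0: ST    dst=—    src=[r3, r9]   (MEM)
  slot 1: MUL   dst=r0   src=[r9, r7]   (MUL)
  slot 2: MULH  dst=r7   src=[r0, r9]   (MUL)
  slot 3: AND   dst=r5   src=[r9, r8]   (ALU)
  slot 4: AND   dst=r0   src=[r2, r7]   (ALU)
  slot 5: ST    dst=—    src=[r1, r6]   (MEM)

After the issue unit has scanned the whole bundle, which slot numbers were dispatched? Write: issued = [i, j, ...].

  0. MEM ⇒ go  {2A/1Mu/1Ld/1B | 5r 4w}
  1. MUL→r0 ⇒ go  {2A/0Mu/1Ld/1B | 3r 3w}
  2. MUL→r7 ⇒ no(FU)  {2A/0Mu/1Ld/1B | 3r 3w}
  3. ALU→r5 ⇒ go  {1A/0Mu/1Ld/1B | 1r 2w}
  4. ALU→r0 ⇒ no(RD_PORT)  {1A/0Mu/1Ld/1B | 1r 2w}
  5. MEM ⇒ no(RD_PORT)  {1A/0Mu/1Ld/1B | 1r 2w}

issued = [0, 1, 3]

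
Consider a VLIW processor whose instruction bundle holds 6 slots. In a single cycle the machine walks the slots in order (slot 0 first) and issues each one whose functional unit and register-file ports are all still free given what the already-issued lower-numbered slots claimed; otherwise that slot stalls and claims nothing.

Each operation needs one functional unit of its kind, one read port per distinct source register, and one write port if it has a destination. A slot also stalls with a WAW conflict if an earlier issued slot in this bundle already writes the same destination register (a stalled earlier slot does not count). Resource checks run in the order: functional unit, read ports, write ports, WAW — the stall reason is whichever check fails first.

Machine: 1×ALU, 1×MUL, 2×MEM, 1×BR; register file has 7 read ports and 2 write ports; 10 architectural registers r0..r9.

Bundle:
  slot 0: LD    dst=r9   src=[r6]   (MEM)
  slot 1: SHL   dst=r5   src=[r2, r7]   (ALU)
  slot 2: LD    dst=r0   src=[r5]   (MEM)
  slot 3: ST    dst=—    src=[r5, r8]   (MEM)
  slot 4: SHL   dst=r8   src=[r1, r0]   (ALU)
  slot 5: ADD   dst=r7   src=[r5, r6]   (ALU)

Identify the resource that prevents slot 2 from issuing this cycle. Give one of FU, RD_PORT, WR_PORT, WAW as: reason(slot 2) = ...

slot 0 (MEM): ISSUE — free A1,Mu1,Ld1,B1 rp6 wp1
slot 1 (ALU): ISSUE — free A0,Mu1,Ld1,B1 rp4 wp0
slot 2 (MEM): stall WR_PORT — free A0,Mu1,Ld1,B1 rp4 wp0
slot 3 (MEM): ISSUE — free A0,Mu1,Ld0,B1 rp2 wp0
slot 4 (ALU): stall FU — free A0,Mu1,Ld0,B1 rp2 wp0
slot 5 (ALU): stall FU — free A0,Mu1,Ld0,B1 rp2 wp0

reason(slot 2) = WR_PORT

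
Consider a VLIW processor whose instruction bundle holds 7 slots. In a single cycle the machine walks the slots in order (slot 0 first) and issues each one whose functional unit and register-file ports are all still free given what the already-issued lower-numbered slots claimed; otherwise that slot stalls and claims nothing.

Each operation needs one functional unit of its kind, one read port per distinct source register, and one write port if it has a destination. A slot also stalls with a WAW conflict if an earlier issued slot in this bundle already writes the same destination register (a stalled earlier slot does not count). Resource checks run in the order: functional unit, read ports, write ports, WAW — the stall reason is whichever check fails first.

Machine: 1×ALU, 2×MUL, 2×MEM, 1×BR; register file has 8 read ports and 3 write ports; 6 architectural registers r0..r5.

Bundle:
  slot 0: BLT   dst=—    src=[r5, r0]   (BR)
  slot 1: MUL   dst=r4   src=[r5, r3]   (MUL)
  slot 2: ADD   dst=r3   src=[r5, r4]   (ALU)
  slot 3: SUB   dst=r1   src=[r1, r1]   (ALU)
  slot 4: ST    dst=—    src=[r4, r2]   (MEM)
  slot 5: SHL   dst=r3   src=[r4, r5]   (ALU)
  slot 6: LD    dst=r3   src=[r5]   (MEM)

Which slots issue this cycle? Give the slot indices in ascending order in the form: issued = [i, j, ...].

issued = [0, 1, 2, 4]

#0 BR src=r5,r0 dispatched  <A:1 Mu:2 Ld:2 B:0 rd:6 wr:3>
#1 MUL src=r5,r3 dispatched  <A:1 Mu:1 Ld:2 B:0 rd:4 wr:2>
#2 ALU src=r5,r4 dispatched  <A:0 Mu:1 Ld:2 B:0 rd:2 wr:1>
#3 ALU src=r1,r1 held:FU  <A:0 Mu:1 Ld:2 B:0 rd:2 wr:1>
#4 MEM src=r4,r2 dispatched  <A:0 Mu:1 Ld:1 B:0 rd:0 wr:1>
#5 ALU src=r4,r5 held:FU  <A:0 Mu:1 Ld:1 B:0 rd:0 wr:1>
#6 MEM src=r5 held:RD_PORT  <A:0 Mu:1 Ld:1 B:0 rd:0 wr:1>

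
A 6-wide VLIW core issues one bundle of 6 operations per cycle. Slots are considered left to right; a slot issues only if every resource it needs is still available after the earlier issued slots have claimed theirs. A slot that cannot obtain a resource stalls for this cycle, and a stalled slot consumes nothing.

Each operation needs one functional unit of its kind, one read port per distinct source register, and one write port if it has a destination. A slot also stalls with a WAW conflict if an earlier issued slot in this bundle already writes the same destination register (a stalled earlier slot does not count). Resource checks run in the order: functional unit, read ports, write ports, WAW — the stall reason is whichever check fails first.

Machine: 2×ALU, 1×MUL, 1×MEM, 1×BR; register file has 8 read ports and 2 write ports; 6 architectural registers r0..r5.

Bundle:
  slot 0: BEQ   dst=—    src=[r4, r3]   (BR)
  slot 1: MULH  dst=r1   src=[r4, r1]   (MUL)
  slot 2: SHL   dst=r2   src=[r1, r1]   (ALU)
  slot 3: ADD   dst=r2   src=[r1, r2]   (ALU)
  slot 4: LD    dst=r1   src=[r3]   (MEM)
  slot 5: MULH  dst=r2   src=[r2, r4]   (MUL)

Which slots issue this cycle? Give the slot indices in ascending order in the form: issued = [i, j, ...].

issued = [0, 1, 2]

slot 0 (BR): ISSUE — free A2,Mu1,Ld1,B0 rp6 wp2
slot 1 (MUL): ISSUE — free A2,Mu0,Ld1,B0 rp4 wp1
slot 2 (ALU): ISSUE — free A1,Mu0,Ld1,B0 rp3 wp0
slot 3 (ALU): stall WR_PORT — free A1,Mu0,Ld1,B0 rp3 wp0
slot 4 (MEM): stall WR_PORT — free A1,Mu0,Ld1,B0 rp3 wp0
slot 5 (MUL): stall FU — free A1,Mu0,Ld1,B0 rp3 wp0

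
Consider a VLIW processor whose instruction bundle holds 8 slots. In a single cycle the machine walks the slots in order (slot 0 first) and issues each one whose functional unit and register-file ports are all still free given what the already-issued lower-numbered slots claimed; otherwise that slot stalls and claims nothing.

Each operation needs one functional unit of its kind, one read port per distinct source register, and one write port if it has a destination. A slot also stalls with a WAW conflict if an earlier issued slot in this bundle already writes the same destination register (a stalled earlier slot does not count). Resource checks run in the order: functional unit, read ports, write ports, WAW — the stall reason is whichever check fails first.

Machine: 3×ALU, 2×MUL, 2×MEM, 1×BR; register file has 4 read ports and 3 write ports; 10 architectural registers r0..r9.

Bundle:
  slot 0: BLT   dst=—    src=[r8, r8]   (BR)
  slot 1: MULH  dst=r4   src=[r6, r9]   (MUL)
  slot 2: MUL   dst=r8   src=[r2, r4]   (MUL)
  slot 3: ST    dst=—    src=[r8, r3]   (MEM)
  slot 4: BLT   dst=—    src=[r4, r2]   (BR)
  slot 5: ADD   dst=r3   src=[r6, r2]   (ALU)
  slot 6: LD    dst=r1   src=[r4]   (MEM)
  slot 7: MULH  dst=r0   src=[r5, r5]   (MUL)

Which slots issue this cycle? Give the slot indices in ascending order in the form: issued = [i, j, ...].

issued = [0, 1, 6]

(0) want 1×BR +1rd +0wr — yes → AL3|MU2|ME2|BR0|rd3|wr3
(1) want 1×MUL +2rd +1wr — yes → AL3|MU1|ME2|BR0|rd1|wr2
(2) want 1×MUL +2rd +1wr — RD_PORT → AL3|MU1|ME2|BR0|rd1|wr2
(3) want 1×MEM +2rd +0wr — RD_PORT → AL3|MU1|ME2|BR0|rd1|wr2
(4) want 1×BR +2rd +0wr — FU → AL3|MU1|ME2|BR0|rd1|wr2
(5) want 1×ALU +2rd +1wr — RD_PORT → AL3|MU1|ME2|BR0|rd1|wr2
(6) want 1×MEM +1rd +1wr — yes → AL3|MU1|ME1|BR0|rd0|wr1
(7) want 1×MUL +1rd +1wr — RD_PORT → AL3|MU1|ME1|BR0|rd0|wr1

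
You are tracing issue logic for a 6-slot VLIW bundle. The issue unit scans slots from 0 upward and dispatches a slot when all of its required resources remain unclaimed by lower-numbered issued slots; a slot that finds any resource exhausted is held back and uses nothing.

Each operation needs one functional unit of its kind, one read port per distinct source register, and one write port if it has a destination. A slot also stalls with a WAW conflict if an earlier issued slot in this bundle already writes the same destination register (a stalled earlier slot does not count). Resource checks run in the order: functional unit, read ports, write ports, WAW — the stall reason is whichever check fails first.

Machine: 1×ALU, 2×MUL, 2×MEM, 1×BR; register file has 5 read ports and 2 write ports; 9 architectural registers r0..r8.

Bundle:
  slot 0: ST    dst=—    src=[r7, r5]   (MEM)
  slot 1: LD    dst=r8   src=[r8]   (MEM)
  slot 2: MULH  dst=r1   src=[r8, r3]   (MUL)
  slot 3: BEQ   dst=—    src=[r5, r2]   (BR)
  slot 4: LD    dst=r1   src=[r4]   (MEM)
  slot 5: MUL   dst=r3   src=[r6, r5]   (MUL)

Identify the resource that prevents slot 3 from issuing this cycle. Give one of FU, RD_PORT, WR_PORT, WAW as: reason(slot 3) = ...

(0) want 1×MEM +2rd +0wr — yes → AL1|MU2|ME1|BR1|rd3|wr2
(1) want 1×MEM +1rd +1wr — yes → AL1|MU2|ME0|BR1|rd2|wr1
(2) want 1×MUL +2rd +1wr — yes → AL1|MU1|ME0|BR1|rd0|wr0
(3) want 1×BR +2rd +0wr — RD_PORT → AL1|MU1|ME0|BR1|rd0|wr0
(4) want 1×MEM +1rd +1wr — FU → AL1|MU1|ME0|BR1|rd0|wr0
(5) want 1×MUL +2rd +1wr — RD_PORT → AL1|MU1|ME0|BR1|rd0|wr0

reason(slot 3) = RD_PORT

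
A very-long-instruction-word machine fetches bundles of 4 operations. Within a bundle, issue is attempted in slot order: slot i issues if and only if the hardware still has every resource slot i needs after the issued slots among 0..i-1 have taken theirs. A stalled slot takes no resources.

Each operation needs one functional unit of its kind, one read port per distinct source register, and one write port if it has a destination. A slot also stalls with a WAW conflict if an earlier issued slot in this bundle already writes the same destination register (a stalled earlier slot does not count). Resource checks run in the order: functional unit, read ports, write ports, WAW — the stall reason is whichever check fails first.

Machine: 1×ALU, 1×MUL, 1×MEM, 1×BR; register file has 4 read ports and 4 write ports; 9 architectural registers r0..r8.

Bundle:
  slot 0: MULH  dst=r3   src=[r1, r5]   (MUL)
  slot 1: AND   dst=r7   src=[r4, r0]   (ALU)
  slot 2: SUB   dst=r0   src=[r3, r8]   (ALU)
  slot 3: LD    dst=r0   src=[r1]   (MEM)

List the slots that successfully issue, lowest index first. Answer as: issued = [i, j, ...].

(0) want 1×MUL +2rd +1wr — yes → AL1|MU0|ME1|BR1|rd2|wr3
(1) want 1×ALU +2rd +1wr — yes → AL0|MU0|ME1|BR1|rd0|wr2
(2) want 1×ALU +2rd +1wr — FU → AL0|MU0|ME1|BR1|rd0|wr2
(3) want 1×MEM +1rd +1wr — RD_PORT → AL0|MU0|ME1|BR1|rd0|wr2

issued = [0, 1]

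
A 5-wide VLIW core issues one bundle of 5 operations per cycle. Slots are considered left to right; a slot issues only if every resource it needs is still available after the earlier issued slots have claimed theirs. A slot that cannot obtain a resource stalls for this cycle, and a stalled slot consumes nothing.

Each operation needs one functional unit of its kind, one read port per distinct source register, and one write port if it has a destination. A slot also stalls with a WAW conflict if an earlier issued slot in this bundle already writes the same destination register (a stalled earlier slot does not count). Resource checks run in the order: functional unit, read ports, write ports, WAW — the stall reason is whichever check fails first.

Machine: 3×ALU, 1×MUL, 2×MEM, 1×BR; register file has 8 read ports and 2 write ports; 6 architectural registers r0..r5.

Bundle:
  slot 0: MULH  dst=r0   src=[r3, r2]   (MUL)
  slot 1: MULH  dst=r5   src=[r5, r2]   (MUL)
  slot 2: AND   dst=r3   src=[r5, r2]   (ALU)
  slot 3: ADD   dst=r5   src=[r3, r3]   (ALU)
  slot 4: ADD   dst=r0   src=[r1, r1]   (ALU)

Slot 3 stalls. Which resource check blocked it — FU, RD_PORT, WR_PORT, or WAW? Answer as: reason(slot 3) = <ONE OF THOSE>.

[0] MUL needs rd=2 wr=1: ok; after: ALU=3 MUL=0 MEM=2 BR=1, R=6, W=1
[1] MUL needs rd=2 wr=1: FU; after: ALU=3 MUL=0 MEM=2 BR=1, R=6, W=1
[2] ALU needs rd=2 wr=1: ok; after: ALU=2 MUL=0 MEM=2 BR=1, R=4, W=0
[3] ALU needs rd=1 wr=1: WR_PORT; after: ALU=2 MUL=0 MEM=2 BR=1, R=4, W=0
[4] ALU needs rd=1 wr=1: WR_PORT; after: ALU=2 MUL=0 MEM=2 BR=1, R=4, W=0

reason(slot 3) = WR_PORT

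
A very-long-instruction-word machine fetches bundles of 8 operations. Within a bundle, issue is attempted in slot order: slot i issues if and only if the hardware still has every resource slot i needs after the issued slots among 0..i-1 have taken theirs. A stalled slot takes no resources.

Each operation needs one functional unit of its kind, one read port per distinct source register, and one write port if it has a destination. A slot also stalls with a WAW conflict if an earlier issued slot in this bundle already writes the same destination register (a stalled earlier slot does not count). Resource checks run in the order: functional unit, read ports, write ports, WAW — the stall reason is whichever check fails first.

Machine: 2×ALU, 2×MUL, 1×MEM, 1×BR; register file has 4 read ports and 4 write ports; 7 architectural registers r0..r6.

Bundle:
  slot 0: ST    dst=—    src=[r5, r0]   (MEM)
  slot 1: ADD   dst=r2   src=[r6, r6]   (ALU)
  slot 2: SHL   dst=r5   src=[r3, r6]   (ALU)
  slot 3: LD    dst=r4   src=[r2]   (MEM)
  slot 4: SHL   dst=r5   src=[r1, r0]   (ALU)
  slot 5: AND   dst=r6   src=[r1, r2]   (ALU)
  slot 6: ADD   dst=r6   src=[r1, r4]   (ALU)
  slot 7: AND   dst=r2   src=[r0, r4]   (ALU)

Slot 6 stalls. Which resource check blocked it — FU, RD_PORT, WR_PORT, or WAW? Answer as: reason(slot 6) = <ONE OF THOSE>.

reason(slot 6) = RD_PORT

  0. MEM ⇒ go  {2A/2Mu/0Ld/1B | 2r 4w}
  1. ALU→r2 ⇒ go  {1A/2Mu/0Ld/1B | 1r 3w}
  2. ALU→r5 ⇒ no(RD_PORT)  {1A/2Mu/0Ld/1B | 1r 3w}
  3. MEM→r4 ⇒ no(FU)  {1A/2Mu/0Ld/1B | 1r 3w}
  4. ALU→r5 ⇒ no(RD_PORT)  {1A/2Mu/0Ld/1B | 1r 3w}
  5. ALU→r6 ⇒ no(RD_PORT)  {1A/2Mu/0Ld/1B | 1r 3w}
  6. ALU→r6 ⇒ no(RD_PORT)  {1A/2Mu/0Ld/1B | 1r 3w}
  7. ALU→r2 ⇒ no(RD_PORT)  {1A/2Mu/0Ld/1B | 1r 3w}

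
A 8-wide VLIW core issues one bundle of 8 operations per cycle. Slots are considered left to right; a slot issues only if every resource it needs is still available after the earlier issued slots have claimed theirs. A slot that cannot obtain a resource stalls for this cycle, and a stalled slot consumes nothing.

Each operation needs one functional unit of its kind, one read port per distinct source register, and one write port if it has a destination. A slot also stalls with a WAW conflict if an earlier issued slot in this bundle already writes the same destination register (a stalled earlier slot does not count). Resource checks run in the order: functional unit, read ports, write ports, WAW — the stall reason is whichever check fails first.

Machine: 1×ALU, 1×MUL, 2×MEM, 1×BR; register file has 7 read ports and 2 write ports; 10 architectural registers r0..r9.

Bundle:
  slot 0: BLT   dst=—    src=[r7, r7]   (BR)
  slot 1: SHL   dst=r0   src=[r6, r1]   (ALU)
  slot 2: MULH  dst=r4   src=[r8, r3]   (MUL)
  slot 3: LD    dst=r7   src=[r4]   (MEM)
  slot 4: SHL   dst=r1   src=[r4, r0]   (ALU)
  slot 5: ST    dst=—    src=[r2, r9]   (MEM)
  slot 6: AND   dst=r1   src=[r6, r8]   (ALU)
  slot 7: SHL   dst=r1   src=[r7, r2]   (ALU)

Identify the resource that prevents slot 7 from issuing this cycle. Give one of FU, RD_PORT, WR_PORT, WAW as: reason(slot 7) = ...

reason(slot 7) = FU

  0. BR ⇒ go  {1A/1Mu/2Ld/0B | 6r 2w}
  1. ALU→r0 ⇒ go  {0A/1Mu/2Ld/0B | 4r 1w}
  2. MUL→r4 ⇒ go  {0A/0Mu/2Ld/0B | 2r 0w}
  3. MEM→r7 ⇒ no(WR_PORT)  {0A/0Mu/2Ld/0B | 2r 0w}
  4. ALU→r1 ⇒ no(FU)  {0A/0Mu/2Ld/0B | 2r 0w}
  5. MEM ⇒ go  {0A/0Mu/1Ld/0B | 0r 0w}
  6. ALU→r1 ⇒ no(FU)  {0A/0Mu/1Ld/0B | 0r 0w}
  7. ALU→r1 ⇒ no(FU)  {0A/0Mu/1Ld/0B | 0r 0w}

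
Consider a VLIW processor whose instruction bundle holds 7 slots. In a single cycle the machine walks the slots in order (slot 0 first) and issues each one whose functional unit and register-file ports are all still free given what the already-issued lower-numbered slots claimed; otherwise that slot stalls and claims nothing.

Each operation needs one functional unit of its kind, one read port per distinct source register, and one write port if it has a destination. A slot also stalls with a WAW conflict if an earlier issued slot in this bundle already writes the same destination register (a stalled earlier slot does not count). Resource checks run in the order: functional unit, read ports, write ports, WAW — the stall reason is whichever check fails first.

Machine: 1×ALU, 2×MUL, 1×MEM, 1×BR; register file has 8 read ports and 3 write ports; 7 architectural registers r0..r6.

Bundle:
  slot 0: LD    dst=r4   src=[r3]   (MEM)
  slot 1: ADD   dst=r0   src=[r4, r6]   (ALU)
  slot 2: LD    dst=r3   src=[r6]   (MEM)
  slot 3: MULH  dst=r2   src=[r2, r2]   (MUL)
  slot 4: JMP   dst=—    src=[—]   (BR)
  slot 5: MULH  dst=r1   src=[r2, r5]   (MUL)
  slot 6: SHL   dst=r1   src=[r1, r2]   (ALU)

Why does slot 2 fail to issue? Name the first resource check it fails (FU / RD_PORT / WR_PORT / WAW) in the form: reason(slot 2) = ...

reason(slot 2) = FU

[0] MEM needs rd=1 wr=1: ok; after: ALU=1 MUL=2 MEM=0 BR=1, R=7, W=2
[1] ALU needs rd=2 wr=1: ok; after: ALU=0 MUL=2 MEM=0 BR=1, R=5, W=1
[2] MEM needs rd=1 wr=1: FU; after: ALU=0 MUL=2 MEM=0 BR=1, R=5, W=1
[3] MUL needs rd=1 wr=1: ok; after: ALU=0 MUL=1 MEM=0 BR=1, R=4, W=0
[4] BR needs rd=0 wr=0: ok; after: ALU=0 MUL=1 MEM=0 BR=0, R=4, W=0
[5] MUL needs rd=2 wr=1: WR_PORT; after: ALU=0 MUL=1 MEM=0 BR=0, R=4, W=0
[6] ALU needs rd=2 wr=1: FU; after: ALU=0 MUL=1 MEM=0 BR=0, R=4, W=0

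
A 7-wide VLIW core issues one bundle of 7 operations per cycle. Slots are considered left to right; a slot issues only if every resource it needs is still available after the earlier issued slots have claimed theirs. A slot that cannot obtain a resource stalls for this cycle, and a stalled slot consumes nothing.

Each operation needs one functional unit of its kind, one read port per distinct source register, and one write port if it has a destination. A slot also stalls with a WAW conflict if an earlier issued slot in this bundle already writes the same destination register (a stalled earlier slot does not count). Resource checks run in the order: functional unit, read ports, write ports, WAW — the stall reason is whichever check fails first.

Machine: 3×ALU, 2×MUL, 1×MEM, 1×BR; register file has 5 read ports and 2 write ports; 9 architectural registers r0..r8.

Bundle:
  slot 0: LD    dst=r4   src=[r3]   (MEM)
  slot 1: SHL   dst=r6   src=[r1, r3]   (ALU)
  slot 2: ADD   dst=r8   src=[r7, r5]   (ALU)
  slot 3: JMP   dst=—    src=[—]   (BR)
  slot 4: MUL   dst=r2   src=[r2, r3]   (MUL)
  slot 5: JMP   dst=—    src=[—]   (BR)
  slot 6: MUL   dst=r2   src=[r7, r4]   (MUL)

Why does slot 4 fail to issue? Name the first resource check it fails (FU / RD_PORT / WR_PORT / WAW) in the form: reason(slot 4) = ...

reason(slot 4) = WR_PORT

slot 0 (MEM): ISSUE — free A3,Mu2,Ld0,B1 rp4 wp1
slot 1 (ALU): ISSUE — free A2,Mu2,Ld0,B1 rp2 wp0
slot 2 (ALU): stall WR_PORT — free A2,Mu2,Ld0,B1 rp2 wp0
slot 3 (BR): ISSUE — free A2,Mu2,Ld0,B0 rp2 wp0
slot 4 (MUL): stall WR_PORT — free A2,Mu2,Ld0,B0 rp2 wp0
slot 5 (BR): stall FU — free A2,Mu2,Ld0,B0 rp2 wp0
slot 6 (MUL): stall WR_PORT — free A2,Mu2,Ld0,B0 rp2 wp0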